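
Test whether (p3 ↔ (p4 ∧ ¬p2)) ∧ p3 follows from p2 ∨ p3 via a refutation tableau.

No

Initial set: {(p2 ∨ p3); ¬((p3 ↔ (p4 ∧ ¬p2)) ∧ p3)}.
(p2 ∨ p3): β-rule — branch into p2  //  p3.
  branch 1 (add p2):
    ¬((p3 ↔ (p4 ∧ ¬p2)) ∧ p3): β-rule — branch into ¬(p3 ↔ (p4 ∧ ¬p2))  //  ¬p3.
      branch 1.1 (add ¬(p3 ↔ (p4 ∧ ¬p2))):
        ¬(p3 ↔ (p4 ∧ ¬p2)): β-rule — branch into p3, ¬(p4 ∧ ¬p2)  //  ¬p3, (p4 ∧ ¬p2).
          branch 1.1.1 (add p3, ¬(p4 ∧ ¬p2)):
            ¬(p4 ∧ ¬p2): β-rule — branch into ¬p4  //  ¬¬p2.
              branch 1.1.1.1 (add ¬p4):
                ○ open, literals {p2=1, p3=1, p4=0}.
              branch 1.1.1.2 (add ¬¬p2):
                ○ open, literals {p2=1, p3=1}.
          branch 1.1.2 (add ¬p3, (p4 ∧ ¬p2)):
            (p4 ∧ ¬p2): α-rule — add p4, ¬p2.
            × closes — contains both p2 and ¬p2.
      branch 1.2 (add ¬p3):
        ○ open, literals {p2=1, p3=0}.
  branch 2 (add p3):
    ¬((p3 ↔ (p4 ∧ ¬p2)) ∧ p3): β-rule — branch into ¬(p3 ↔ (p4 ∧ ¬p2))  //  ¬p3.
      branch 2.1 (add ¬(p3 ↔ (p4 ∧ ¬p2))):
        ¬(p3 ↔ (p4 ∧ ¬p2)): β-rule — branch into p3, ¬(p4 ∧ ¬p2)  //  ¬p3, (p4 ∧ ¬p2).
          branch 2.1.1 (add p3, ¬(p4 ∧ ¬p2)):
            ¬(p4 ∧ ¬p2): β-rule — branch into ¬p4  //  ¬¬p2.
              branch 2.1.1.1 (add ¬p4):
                ○ open, literals {p3=1, p4=0}.
              branch 2.1.1.2 (add ¬¬p2):
                ○ open, literals {p2=1, p3=1}.
          branch 2.1.2 (add ¬p3, (p4 ∧ ¬p2)):
            × closes — contains both p3 and ¬p3.
      branch 2.2 (add ¬p3):
        × closes — contains both p3 and ¬p3.
3 branches closed, 5 open.
An open branch gives a countermodel: p2=1, p3=1, p4=0 (unmentioned atoms arbitrary); the premises hold there but the conclusion fails.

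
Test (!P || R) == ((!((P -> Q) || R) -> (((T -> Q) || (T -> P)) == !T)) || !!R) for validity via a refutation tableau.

Assume the negation and expand:
Initial set: {F ((!P || R) == ((!((P -> Q) || R) -> (((T -> Q) || (T -> P)) == !T)) || !!R))}.
F ((!P || R) == ((!((P -> Q) || R) -> (((T -> Q) || (T -> P)) == !T)) || !!R)): β-rule — branch into T (!P || R), F ((!((P -> Q) || R) -> (((T -> Q) || (T -> P)) == !T)) || !!R)  //  F (!P || R), T ((!((P -> Q) || R) -> (((T -> Q) || (T -> P)) == !T)) || !!R).
  branch 1 (add T (!P || R), F ((!((P -> Q) || R) -> (((T -> Q) || (T -> P)) == !T)) || !!R)):
    F ((!((P -> Q) || R) -> (((T -> Q) || (T -> P)) == !T)) || !!R): α-rule — add F (!((P -> Q) || R) -> (((T -> Q) || (T -> P)) == !T)), F !!R.
    F (!((P -> Q) || R) -> (((T -> Q) || (T -> P)) == !T)): α-rule — add T !((P -> Q) || R), F (((T -> Q) || (T -> P)) == !T).
    F !!R: drop double negation, giving F R.
    T !((P -> Q) || R): α-rule — add F (P -> Q), F R.
    F (P -> Q): α-rule — add T P, F Q.
    T (!P || R): β-rule — branch into T !P  //  T R.
      branch 1.1 (add T !P):
        × closes — contains both P and !P.
      branch 1.2 (add T R):
        × closes — contains both R and !R.
  branch 2 (add F (!P || R), T ((!((P -> Q) || R) -> (((T -> Q) || (T -> P)) == !T)) || !!R)):
    F (!P || R): α-rule — add F !P, F R.
    T ((!((P -> Q) || R) -> (((T -> Q) || (T -> P)) == !T)) || !!R): β-rule — branch into T (!((P -> Q) || R) -> (((T -> Q) || (T -> P)) == !T))  //  T !!R.
      branch 2.1 (add T (!((P -> Q) || R) -> (((T -> Q) || (T -> P)) == !T))):
        T (!((P -> Q) || R) -> (((T -> Q) || (T -> P)) == !T)): β-rule — branch into F !((P -> Q) || R)  //  T (((T -> Q) || (T -> P)) == !T).
          branch 2.1.1 (add F !((P -> Q) || R)):
            F !((P -> Q) || R): β-rule — branch into T (P -> Q)  //  T R.
              branch 2.1.1.1 (add T (P -> Q)):
                T (P -> Q): β-rule — branch into F P  //  T Q.
                  branch 2.1.1.1.1 (add F P):
                    × closes — contains both P and !P.
                  branch 2.1.1.1.2 (add T Q):
                    ○ open, literals {P=1, Q=1, R=0}.
              branch 2.1.1.2 (add T R):
                × closes — contains both R and !R.
          branch 2.1.2 (add T (((T -> Q) || (T -> P)) == !T)):
            T (((T -> Q) || (T -> P)) == !T): β-rule — branch into T ((T -> Q) || (T -> P)), T !T  //  F ((T -> Q) || (T -> P)), F !T.
              branch 2.1.2.1 (add T ((T -> Q) || (T -> P)), T !T):
                T ((T -> Q) || (T -> P)): β-rule — branch into T (T -> Q)  //  T (T -> P).
                  branch 2.1.2.1.1 (add T (T -> Q)):
                    T (T -> Q): β-rule — branch into F T  //  T Q.
                      branch 2.1.2.1.1.1 (add F T):
                        ○ open, literals {P=1, R=0, T=0}.
                      branch 2.1.2.1.1.2 (add T Q):
                        ○ open, literals {P=1, Q=1, R=0, T=0}.
                  branch 2.1.2.1.2 (add T (T -> P)):
                    T (T -> P): β-rule — branch into F T  //  T P.
                      branch 2.1.2.1.2.1 (add F T):
                        ○ open, literals {P=1, R=0, T=0}.
                      branch 2.1.2.1.2.2 (add T P):
                        ○ open, literals {P=1, R=0, T=0}.
              branch 2.1.2.2 (add F ((T -> Q) || (T -> P)), F !T):
                F ((T -> Q) || (T -> P)): α-rule — add F (T -> Q), F (T -> P).
                F (T -> Q): α-rule — add T T, F Q.
                F (T -> P): α-rule — add T T, F P.
                × closes — contains both P and !P.
      branch 2.2 (add T !!R):
        T !!R: drop double negation, giving T R.
        × closes — contains both R and !R.
6 branches closed, 5 open.
An open branch gives a countermodel: P=1, Q=1, R=0 (unmentioned atoms arbitrary); under it the original formula is false.

Not valid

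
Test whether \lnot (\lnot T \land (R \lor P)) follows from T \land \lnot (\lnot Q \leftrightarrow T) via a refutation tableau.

Initial set: {T (T \land \lnot (\lnot Q \leftrightarrow T)); F \lnot (\lnot T \land (R \lor P))}.
T (T \land \lnot (\lnot Q \leftrightarrow T)): α-rule — add T T, T \lnot (\lnot Q \leftrightarrow T).
F \lnot (\lnot T \land (R \lor P)): α-rule — add T \lnot T, T (R \lor P).
× closes — contains both T and \lnot T.
All 1 branch closes.
Every branch closed, so the premises entail the conclusion.

Yes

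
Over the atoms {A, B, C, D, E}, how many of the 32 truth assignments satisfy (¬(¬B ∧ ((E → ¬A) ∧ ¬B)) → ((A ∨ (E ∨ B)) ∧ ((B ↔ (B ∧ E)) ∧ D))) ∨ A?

26

Initial set: {((¬(¬B ∧ ((E → ¬A) ∧ ¬B)) → ((A ∨ (E ∨ B)) ∧ ((B ↔ (B ∧ E)) ∧ D))) ∨ A)}.
((¬(¬B ∧ ((E → ¬A) ∧ ¬B)) → ((A ∨ (E ∨ B)) ∧ ((B ↔ (B ∧ E)) ∧ D))) ∨ A): β-rule — branch into (¬(¬B ∧ ((E → ¬A) ∧ ¬B)) → ((A ∨ (E ∨ B)) ∧ ((B ↔ (B ∧ E)) ∧ D)))  //  A.
  branch 1 (add (¬(¬B ∧ ((E → ¬A) ∧ ¬B)) → ((A ∨ (E ∨ B)) ∧ ((B ↔ (B ∧ E)) ∧ D)))):
    (¬(¬B ∧ ((E → ¬A) ∧ ¬B)) → ((A ∨ (E ∨ B)) ∧ ((B ↔ (B ∧ E)) ∧ D))): β-rule — branch into ¬¬(¬B ∧ ((E → ¬A) ∧ ¬B))  //  ((A ∨ (E ∨ B)) ∧ ((B ↔ (B ∧ E)) ∧ D)).
      branch 1.1 (add ¬¬(¬B ∧ ((E → ¬A) ∧ ¬B))):
        ¬¬(¬B ∧ ((E → ¬A) ∧ ¬B)): α-rule — add ¬B, ((E → ¬A) ∧ ¬B).
        ((E → ¬A) ∧ ¬B): α-rule — add (E → ¬A), ¬B.
        (E → ¬A): β-rule — branch into ¬E  //  ¬A.
          branch 1.1.1 (add ¬E):
            ○ open, literals {B=false, E=false}.
          branch 1.1.2 (add ¬A):
            ○ open, literals {A=false, B=false}.
      branch 1.2 (add ((A ∨ (E ∨ B)) ∧ ((B ↔ (B ∧ E)) ∧ D))):
        ((A ∨ (E ∨ B)) ∧ ((B ↔ (B ∧ E)) ∧ D)): α-rule — add (A ∨ (E ∨ B)), ((B ↔ (B ∧ E)) ∧ D).
        ((B ↔ (B ∧ E)) ∧ D): α-rule — add (B ↔ (B ∧ E)), D.
        (A ∨ (E ∨ B)): β-rule — branch into A  //  (E ∨ B).
          branch 1.2.1 (add A):
            (B ↔ (B ∧ E)): β-rule — branch into B, (B ∧ E)  //  ¬B, ¬(B ∧ E).
              branch 1.2.1.1 (add B, (B ∧ E)):
                (B ∧ E): α-rule — add B, E.
                ○ open, literals {A=true, B=true, D=true, E=true}.
              branch 1.2.1.2 (add ¬B, ¬(B ∧ E)):
                ¬(B ∧ E): β-rule — branch into ¬B  //  ¬E.
                  branch 1.2.1.2.1 (add ¬B):
                    ○ open, literals {A=true, B=false, D=true}.
                  branch 1.2.1.2.2 (add ¬E):
                    ○ open, literals {A=true, B=false, D=true, E=false}.
          branch 1.2.2 (add (E ∨ B)):
            (B ↔ (B ∧ E)): β-rule — branch into B, (B ∧ E)  //  ¬B, ¬(B ∧ E).
              branch 1.2.2.1 (add B, (B ∧ E)):
                (B ∧ E): α-rule — add B, E.
                (E ∨ B): β-rule — branch into E  //  B.
                  branch 1.2.2.1.1 (add E):
                    ○ open, literals {B=true, D=true, E=true}.
                  branch 1.2.2.1.2 (add B):
                    ○ open, literals {B=true, D=true, E=true}.
              branch 1.2.2.2 (add ¬B, ¬(B ∧ E)):
                (E ∨ B): β-rule — branch into E  //  B.
                  branch 1.2.2.2.1 (add E):
                    ¬(B ∧ E): β-rule — branch into ¬B  //  ¬E.
                      branch 1.2.2.2.1.1 (add ¬B):
                        ○ open, literals {B=false, D=true, E=true}.
                      branch 1.2.2.2.1.2 (add ¬E):
                        × closes — contains both E and ¬E.
                  branch 1.2.2.2.2 (add B):
                    × closes — contains both B and ¬B.
  branch 2 (add A):
    ○ open, literals {A=true}.
2 branches closed, 9 open.
Each open branch fixes some atoms; the unmentioned ones are free. Counting distinct full assignments: branch {B=false, E=false} (A, C, D) contributes 8 new; branch {A=false, B=false} (C, D, E) contributes 4 new; branch {A=true, B=true, D=true, E=true} (C) contributes 2 new; branch {A=true, B=false, D=true} (C, E) contributes 2 new; branch {A=true, B=false, D=true, E=false} (C) contributes 0 new; branch {B=true, D=true, E=true} (A, C) contributes 2 new; branch {B=true, D=true, E=true} (A, C) contributes 0 new; branch {B=false, D=true, E=true} (A, C) contributes 0 new; branch {A=true} (B, C, D, E) contributes 8 new. Total: 26.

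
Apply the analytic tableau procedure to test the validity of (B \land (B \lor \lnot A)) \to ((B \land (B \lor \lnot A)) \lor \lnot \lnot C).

Valid

Assume the negation and expand:
Initial set: {\lnot ((B \land (B \lor \lnot A)) \to ((B \land (B \lor \lnot A)) \lor \lnot \lnot C))}.
\lnot ((B \land (B \lor \lnot A)) \to ((B \land (B \lor \lnot A)) \lor \lnot \lnot C)): α-rule — add (B \land (B \lor \lnot A)), \lnot ((B \land (B \lor \lnot A)) \lor \lnot \lnot C).
(B \land (B \lor \lnot A)): α-rule — add B, (B \lor \lnot A).
\lnot ((B \land (B \lor \lnot A)) \lor \lnot \lnot C): α-rule — add \lnot (B \land (B \lor \lnot A)), \lnot \lnot \lnot C.
\lnot \lnot \lnot C: drop double negation, giving \lnot C.
(B \lor \lnot A): β-rule — branch into B  //  \lnot A.
  branch 1 (add B):
    \lnot (B \land (B \lor \lnot A)): β-rule — branch into \lnot B  //  \lnot (B \lor \lnot A).
      branch 1.1 (add \lnot B):
        × closes — contains both B and \lnot B.
      branch 1.2 (add \lnot (B \lor \lnot A)):
        \lnot (B \lor \lnot A): α-rule — add \lnot B, \lnot \lnot A.
        × closes — contains both B and \lnot B.
  branch 2 (add \lnot A):
    \lnot (B \land (B \lor \lnot A)): β-rule — branch into \lnot B  //  \lnot (B \lor \lnot A).
      branch 2.1 (add \lnot B):
        × closes — contains both B and \lnot B.
      branch 2.2 (add \lnot (B \lor \lnot A)):
        \lnot (B \lor \lnot A): α-rule — add \lnot B, \lnot \lnot A.
        × closes — contains both B and \lnot B.
All 4 branches close.
Every branch closed, so the negation is unsatisfiable and the formula is valid.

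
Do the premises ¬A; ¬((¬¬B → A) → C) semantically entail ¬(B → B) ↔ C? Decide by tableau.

Initial set: {¬A; ¬((¬¬B → A) → C); ¬(¬(B → B) ↔ C)}.
¬((¬¬B → A) → C): α-rule — add (¬¬B → A), ¬C.
¬(¬(B → B) ↔ C): β-rule — branch into ¬(B → B), ¬C  //  ¬¬(B → B), C.
  branch 1 (add ¬(B → B), ¬C):
    ¬(B → B): α-rule — add B, ¬B.
    × closes — contains both B and ¬B.
  branch 2 (add ¬¬(B → B), C):
    × closes — contains both C and ¬C.
All 2 branches close.
Every branch closed, so the premises entail the conclusion.

Yes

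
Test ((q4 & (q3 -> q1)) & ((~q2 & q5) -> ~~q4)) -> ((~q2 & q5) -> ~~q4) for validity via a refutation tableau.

Valid

Assume the negation and expand:
Initial set: {~(((q4 & (q3 -> q1)) & ((~q2 & q5) -> ~~q4)) -> ((~q2 & q5) -> ~~q4))}.
~(((q4 & (q3 -> q1)) & ((~q2 & q5) -> ~~q4)) -> ((~q2 & q5) -> ~~q4)): α-rule — add ((q4 & (q3 -> q1)) & ((~q2 & q5) -> ~~q4)), ~((~q2 & q5) -> ~~q4).
((q4 & (q3 -> q1)) & ((~q2 & q5) -> ~~q4)): α-rule — add (q4 & (q3 -> q1)), ((~q2 & q5) -> ~~q4).
~((~q2 & q5) -> ~~q4): α-rule — add (~q2 & q5), ~~~q4.
(q4 & (q3 -> q1)): α-rule — add q4, (q3 -> q1).
(~q2 & q5): α-rule — add ~q2, q5.
~~~q4: drop double negation, giving ~q4.
× closes — contains both q4 and ~q4.
All 1 branch closes.
Every branch closed, so the negation is unsatisfiable and the formula is valid.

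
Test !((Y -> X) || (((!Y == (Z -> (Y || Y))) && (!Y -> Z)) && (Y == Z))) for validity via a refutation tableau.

Assume the negation and expand:
Initial set: {!!((Y -> X) || (((!Y == (Z -> (Y || Y))) && (!Y -> Z)) && (Y == Z)))}.
!!((Y -> X) || (((!Y == (Z -> (Y || Y))) && (!Y -> Z)) && (Y == Z))): β-rule — branch into (Y -> X)  //  (((!Y == (Z -> (Y || Y))) && (!Y -> Z)) && (Y == Z)).
  branch 1 (add (Y -> X)):
    (Y -> X): β-rule — branch into !Y  //  X.
      branch 1.1 (add !Y):
        ○ open, literals {Y=F}.
      branch 1.2 (add X):
        ○ open, literals {X=T}.
  branch 2 (add (((!Y == (Z -> (Y || Y))) && (!Y -> Z)) && (Y == Z))):
    (((!Y == (Z -> (Y || Y))) && (!Y -> Z)) && (Y == Z)): α-rule — add ((!Y == (Z -> (Y || Y))) && (!Y -> Z)), (Y == Z).
    ((!Y == (Z -> (Y || Y))) && (!Y -> Z)): α-rule — add (!Y == (Z -> (Y || Y))), (!Y -> Z).
    (Y == Z): β-rule — branch into Y, Z  //  !Y, !Z.
      branch 2.1 (add Y, Z):
        (!Y == (Z -> (Y || Y))): β-rule — branch into !Y, (Z -> (Y || Y))  //  !!Y, !(Z -> (Y || Y)).
          branch 2.1.1 (add !Y, (Z -> (Y || Y))):
            × closes — contains both Y and !Y.
          branch 2.1.2 (add !!Y, !(Z -> (Y || Y))):
            !(Z -> (Y || Y)): α-rule — add Z, !(Y || Y).
            !(Y || Y): α-rule — add !Y, !Y.
            × closes — contains both Y and !Y.
      branch 2.2 (add !Y, !Z):
        (!Y == (Z -> (Y || Y))): β-rule — branch into !Y, (Z -> (Y || Y))  //  !!Y, !(Z -> (Y || Y)).
          branch 2.2.1 (add !Y, (Z -> (Y || Y))):
            (!Y -> Z): β-rule — branch into !!Y  //  Z.
              branch 2.2.1.1 (add !!Y):
                × closes — contains both Y and !Y.
              branch 2.2.1.2 (add Z):
                × closes — contains both Z and !Z.
          branch 2.2.2 (add !!Y, !(Z -> (Y || Y))):
            × closes — contains both Y and !Y.
5 branches closed, 2 open.
An open branch gives a countermodel: Y=F (unmentioned atoms arbitrary); under it the original formula is false.

Not valid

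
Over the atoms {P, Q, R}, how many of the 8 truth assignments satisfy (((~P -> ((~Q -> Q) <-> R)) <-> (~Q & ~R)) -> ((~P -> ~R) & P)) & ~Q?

2

Initial set: {T ((((~P -> ((~Q -> Q) <-> R)) <-> (~Q & ~R)) -> ((~P -> ~R) & P)) & ~Q)}.
T ((((~P -> ((~Q -> Q) <-> R)) <-> (~Q & ~R)) -> ((~P -> ~R) & P)) & ~Q): α-rule — add T (((~P -> ((~Q -> Q) <-> R)) <-> (~Q & ~R)) -> ((~P -> ~R) & P)), T ~Q.
T (((~P -> ((~Q -> Q) <-> R)) <-> (~Q & ~R)) -> ((~P -> ~R) & P)): β-rule — branch into F ((~P -> ((~Q -> Q) <-> R)) <-> (~Q & ~R))  //  T ((~P -> ~R) & P).
  branch 1 (add F ((~P -> ((~Q -> Q) <-> R)) <-> (~Q & ~R))):
    F ((~P -> ((~Q -> Q) <-> R)) <-> (~Q & ~R)): β-rule — branch into T (~P -> ((~Q -> Q) <-> R)), F (~Q & ~R)  //  F (~P -> ((~Q -> Q) <-> R)), T (~Q & ~R).
      branch 1.1 (add T (~P -> ((~Q -> Q) <-> R)), F (~Q & ~R)):
        T (~P -> ((~Q -> Q) <-> R)): β-rule — branch into F ~P  //  T ((~Q -> Q) <-> R).
          branch 1.1.1 (add F ~P):
            F (~Q & ~R): β-rule — branch into F ~Q  //  F ~R.
              branch 1.1.1.1 (add F ~Q):
                × closes — contains both Q and ~Q.
              branch 1.1.1.2 (add F ~R):
                ○ open, literals {P=1, Q=0, R=1}.
          branch 1.1.2 (add T ((~Q -> Q) <-> R)):
            F (~Q & ~R): β-rule — branch into F ~Q  //  F ~R.
              branch 1.1.2.1 (add F ~Q):
                × closes — contains both Q and ~Q.
              branch 1.1.2.2 (add F ~R):
                T ((~Q -> Q) <-> R): β-rule — branch into T (~Q -> Q), T R  //  F (~Q -> Q), F R.
                  branch 1.1.2.2.1 (add T (~Q -> Q), T R):
                    T (~Q -> Q): β-rule — branch into F ~Q  //  T Q.
                      branch 1.1.2.2.1.1 (add F ~Q):
                        × closes — contains both Q and ~Q.
                      branch 1.1.2.2.1.2 (add T Q):
                        × closes — contains both Q and ~Q.
                  branch 1.1.2.2.2 (add F (~Q -> Q), F R):
                    × closes — contains both R and ~R.
      branch 1.2 (add F (~P -> ((~Q -> Q) <-> R)), T (~Q & ~R)):
        F (~P -> ((~Q -> Q) <-> R)): α-rule — add T ~P, F ((~Q -> Q) <-> R).
        T (~Q & ~R): α-rule — add T ~Q, T ~R.
        F ((~Q -> Q) <-> R): β-rule — branch into T (~Q -> Q), F R  //  F (~Q -> Q), T R.
          branch 1.2.1 (add T (~Q -> Q), F R):
            T (~Q -> Q): β-rule — branch into F ~Q  //  T Q.
              branch 1.2.1.1 (add F ~Q):
                × closes — contains both Q and ~Q.
              branch 1.2.1.2 (add T Q):
                × closes — contains both Q and ~Q.
          branch 1.2.2 (add F (~Q -> Q), T R):
            × closes — contains both R and ~R.
  branch 2 (add T ((~P -> ~R) & P)):
    T ((~P -> ~R) & P): α-rule — add T (~P -> ~R), T P.
    T (~P -> ~R): β-rule — branch into F ~P  //  T ~R.
      branch 2.1 (add F ~P):
        ○ open, literals {P=1, Q=0}.
      branch 2.2 (add T ~R):
        ○ open, literals {P=1, Q=0, R=0}.
8 branches closed, 3 open.
Each open branch fixes some atoms; the unmentioned ones are free. Counting distinct full assignments: branch {P=1, Q=0, R=1} (none free) contributes 1 new; branch {P=1, Q=0} (R) contributes 1 new; branch {P=1, Q=0, R=0} (none free) contributes 0 new. Total: 2.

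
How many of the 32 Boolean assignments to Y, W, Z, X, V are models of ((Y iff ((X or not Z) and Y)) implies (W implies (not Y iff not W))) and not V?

Initial set: {(((Y iff ((X or not Z) and Y)) implies (W implies (not Y iff not W))) and not V)}.
(((Y iff ((X or not Z) and Y)) implies (W implies (not Y iff not W))) and not V): α-rule — add ((Y iff ((X or not Z) and Y)) implies (W implies (not Y iff not W))), not V.
((Y iff ((X or not Z) and Y)) implies (W implies (not Y iff not W))): β-rule — branch into not (Y iff ((X or not Z) and Y))  //  (W implies (not Y iff not W)).
  branch 1 (add not (Y iff ((X or not Z) and Y))):
    not (Y iff ((X or not Z) and Y)): β-rule — branch into Y, not ((X or not Z) and Y)  //  not Y, ((X or not Z) and Y).
      branch 1.1 (add Y, not ((X or not Z) and Y)):
        not ((X or not Z) and Y): β-rule — branch into not (X or not Z)  //  not Y.
          branch 1.1.1 (add not (X or not Z)):
            not (X or not Z): α-rule — add not X, not not Z.
            ○ open, literals {V=F, X=F, Y=T, Z=T}.
          branch 1.1.2 (add not Y):
            × closes — contains both Y and not Y.
      branch 1.2 (add not Y, ((X or not Z) and Y)):
        ((X or not Z) and Y): α-rule — add (X or not Z), Y.
        × closes — contains both Y and not Y.
  branch 2 (add (W implies (not Y iff not W))):
    (W implies (not Y iff not W)): β-rule — branch into not W  //  (not Y iff not W).
      branch 2.1 (add not W):
        ○ open, literals {V=F, W=F}.
      branch 2.2 (add (not Y iff not W)):
        (not Y iff not W): β-rule — branch into not Y, not W  //  not not Y, not not W.
          branch 2.2.1 (add not Y, not W):
            ○ open, literals {V=F, W=F, Y=F}.
          branch 2.2.2 (add not not Y, not not W):
            ○ open, literals {V=F, W=T, Y=T}.
2 branches closed, 4 open.
Each open branch fixes some atoms; the unmentioned ones are free. Counting distinct full assignments: branch {V=F, X=F, Y=T, Z=T} (W) contributes 2 new; branch {V=F, W=F} (Y, Z, X) contributes 7 new; branch {V=F, W=F, Y=F} (Z, X) contributes 0 new; branch {V=F, W=T, Y=T} (Z, X) contributes 3 new. Total: 12.

12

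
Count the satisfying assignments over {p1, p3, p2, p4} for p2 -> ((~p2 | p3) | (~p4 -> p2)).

16

Initial set: {(p2 -> ((~p2 | p3) | (~p4 -> p2)))}.
(p2 -> ((~p2 | p3) | (~p4 -> p2))): β-rule — branch into ~p2  //  ((~p2 | p3) | (~p4 -> p2)).
  branch 1 (add ~p2):
    ○ open, literals {p2=false}.
  branch 2 (add ((~p2 | p3) | (~p4 -> p2))):
    ((~p2 | p3) | (~p4 -> p2)): β-rule — branch into (~p2 | p3)  //  (~p4 -> p2).
      branch 2.1 (add (~p2 | p3)):
        (~p2 | p3): β-rule — branch into ~p2  //  p3.
          branch 2.1.1 (add ~p2):
            ○ open, literals {p2=false}.
          branch 2.1.2 (add p3):
            ○ open, literals {p3=true}.
      branch 2.2 (add (~p4 -> p2)):
        (~p4 -> p2): β-rule — branch into ~~p4  //  p2.
          branch 2.2.1 (add ~~p4):
            ○ open, literals {p4=true}.
          branch 2.2.2 (add p2):
            ○ open, literals {p2=true}.
0 branches closed, 5 open.
Each open branch fixes some atoms; the unmentioned ones are free. Counting distinct full assignments: branch {p2=false} (p1, p3, p4) contributes 8 new; branch {p2=false} (p1, p3, p4) contributes 0 new; branch {p3=true} (p1, p2, p4) contributes 4 new; branch {p4=true} (p1, p3, p2) contributes 2 new; branch {p2=true} (p1, p3, p4) contributes 2 new. Total: 16.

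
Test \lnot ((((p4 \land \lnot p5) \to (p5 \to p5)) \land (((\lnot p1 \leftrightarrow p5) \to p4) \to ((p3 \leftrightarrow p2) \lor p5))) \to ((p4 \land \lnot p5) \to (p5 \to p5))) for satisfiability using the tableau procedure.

Initial set: {\lnot ((((p4 \land \lnot p5) \to (p5 \to p5)) \land (((\lnot p1 \leftrightarrow p5) \to p4) \to ((p3 \leftrightarrow p2) \lor p5))) \to ((p4 \land \lnot p5) \to (p5 \to p5)))}.
\lnot ((((p4 \land \lnot p5) \to (p5 \to p5)) \land (((\lnot p1 \leftrightarrow p5) \to p4) \to ((p3 \leftrightarrow p2) \lor p5))) \to ((p4 \land \lnot p5) \to (p5 \to p5))): α-rule — add (((p4 \land \lnot p5) \to (p5 \to p5)) \land (((\lnot p1 \leftrightarrow p5) \to p4) \to ((p3 \leftrightarrow p2) \lor p5))), \lnot ((p4 \land \lnot p5) \to (p5 \to p5)).
(((p4 \land \lnot p5) \to (p5 \to p5)) \land (((\lnot p1 \leftrightarrow p5) \to p4) \to ((p3 \leftrightarrow p2) \lor p5))): α-rule — add ((p4 \land \lnot p5) \to (p5 \to p5)), (((\lnot p1 \leftrightarrow p5) \to p4) \to ((p3 \leftrightarrow p2) \lor p5)).
\lnot ((p4 \land \lnot p5) \to (p5 \to p5)): α-rule — add (p4 \land \lnot p5), \lnot (p5 \to p5).
(p4 \land \lnot p5): α-rule — add p4, \lnot p5.
\lnot (p5 \to p5): α-rule — add p5, \lnot p5.
× closes — contains both p5 and \lnot p5.
All 1 branch closes.
Every branch closed; the formula is unsatisfiable.

Unsatisfiable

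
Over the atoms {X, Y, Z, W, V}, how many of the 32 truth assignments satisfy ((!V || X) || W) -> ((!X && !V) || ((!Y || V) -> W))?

26

Initial set: {(((!V || X) || W) -> ((!X && !V) || ((!Y || V) -> W)))}.
(((!V || X) || W) -> ((!X && !V) || ((!Y || V) -> W))): β-rule — branch into !((!V || X) || W)  //  ((!X && !V) || ((!Y || V) -> W)).
  branch 1 (add !((!V || X) || W)):
    !((!V || X) || W): α-rule — add !(!V || X), !W.
    !(!V || X): α-rule — add !!V, !X.
    ○ open, literals {V=T, W=F, X=F}.
  branch 2 (add ((!X && !V) || ((!Y || V) -> W))):
    ((!X && !V) || ((!Y || V) -> W)): β-rule — branch into (!X && !V)  //  ((!Y || V) -> W).
      branch 2.1 (add (!X && !V)):
        (!X && !V): α-rule — add !X, !V.
        ○ open, literals {V=F, X=F}.
      branch 2.2 (add ((!Y || V) -> W)):
        ((!Y || V) -> W): β-rule — branch into !(!Y || V)  //  W.
          branch 2.2.1 (add !(!Y || V)):
            !(!Y || V): α-rule — add !!Y, !V.
            ○ open, literals {V=F, Y=T}.
          branch 2.2.2 (add W):
            ○ open, literals {W=T}.
0 branches closed, 4 open.
Each open branch fixes some atoms; the unmentioned ones are free. Counting distinct full assignments: branch {V=T, W=F, X=F} (Y, Z) contributes 4 new; branch {V=F, X=F} (Y, Z, W) contributes 8 new; branch {V=F, Y=T} (X, Z, W) contributes 4 new; branch {W=T} (X, Y, Z, V) contributes 10 new. Total: 26.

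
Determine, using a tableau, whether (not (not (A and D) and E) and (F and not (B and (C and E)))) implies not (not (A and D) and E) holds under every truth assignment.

Assume the negation and expand:
Initial set: {not ((not (not (A and D) and E) and (F and not (B and (C and E)))) implies not (not (A and D) and E))}.
not ((not (not (A and D) and E) and (F and not (B and (C and E)))) implies not (not (A and D) and E)): α-rule — add (not (not (A and D) and E) and (F and not (B and (C and E)))), not not (not (A and D) and E).
(not (not (A and D) and E) and (F and not (B and (C and E)))): α-rule — add not (not (A and D) and E), (F and not (B and (C and E))).
not not (not (A and D) and E): α-rule — add not (A and D), E.
(F and not (B and (C and E))): α-rule — add F, not (B and (C and E)).
not (not (A and D) and E): β-rule — branch into not not (A and D)  //  not E.
  branch 1 (add not not (A and D)):
    not not (A and D): α-rule — add A, D.
    not (A and D): β-rule — branch into not A  //  not D.
      branch 1.1 (add not A):
        × closes — contains both A and not A.
      branch 1.2 (add not D):
        × closes — contains both D and not D.
  branch 2 (add not E):
    × closes — contains both E and not E.
All 3 branches close.
Every branch closed, so the negation is unsatisfiable and the formula is valid.

Valid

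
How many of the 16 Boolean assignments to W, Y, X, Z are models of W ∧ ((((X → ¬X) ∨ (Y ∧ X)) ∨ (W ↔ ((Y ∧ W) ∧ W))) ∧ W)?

Initial set: {(W ∧ ((((X → ¬X) ∨ (Y ∧ X)) ∨ (W ↔ ((Y ∧ W) ∧ W))) ∧ W))}.
(W ∧ ((((X → ¬X) ∨ (Y ∧ X)) ∨ (W ↔ ((Y ∧ W) ∧ W))) ∧ W)): α-rule — add W, ((((X → ¬X) ∨ (Y ∧ X)) ∨ (W ↔ ((Y ∧ W) ∧ W))) ∧ W).
((((X → ¬X) ∨ (Y ∧ X)) ∨ (W ↔ ((Y ∧ W) ∧ W))) ∧ W): α-rule — add (((X → ¬X) ∨ (Y ∧ X)) ∨ (W ↔ ((Y ∧ W) ∧ W))), W.
(((X → ¬X) ∨ (Y ∧ X)) ∨ (W ↔ ((Y ∧ W) ∧ W))): β-rule — branch into ((X → ¬X) ∨ (Y ∧ X))  //  (W ↔ ((Y ∧ W) ∧ W)).
  branch 1 (add ((X → ¬X) ∨ (Y ∧ X))):
    ((X → ¬X) ∨ (Y ∧ X)): β-rule — branch into (X → ¬X)  //  (Y ∧ X).
      branch 1.1 (add (X → ¬X)):
        (X → ¬X): β-rule — branch into ¬X  //  ¬X.
          branch 1.1.1 (add ¬X):
            ○ open, literals {W=T, X=F}.
          branch 1.1.2 (add ¬X):
            ○ open, literals {W=T, X=F}.
      branch 1.2 (add (Y ∧ X)):
        (Y ∧ X): α-rule — add Y, X.
        ○ open, literals {W=T, X=T, Y=T}.
  branch 2 (add (W ↔ ((Y ∧ W) ∧ W))):
    (W ↔ ((Y ∧ W) ∧ W)): β-rule — branch into W, ((Y ∧ W) ∧ W)  //  ¬W, ¬((Y ∧ W) ∧ W).
      branch 2.1 (add W, ((Y ∧ W) ∧ W)):
        ((Y ∧ W) ∧ W): α-rule — add (Y ∧ W), W.
        (Y ∧ W): α-rule — add Y, W.
        ○ open, literals {W=T, Y=T}.
      branch 2.2 (add ¬W, ¬((Y ∧ W) ∧ W)):
        × closes — contains both W and ¬W.
1 branch closed, 4 open.
Each open branch fixes some atoms; the unmentioned ones are free. Counting distinct full assignments: branch {W=T, X=F} (Y, Z) contributes 4 new; branch {W=T, X=F} (Y, Z) contributes 0 new; branch {W=T, X=T, Y=T} (Z) contributes 2 new; branch {W=T, Y=T} (X, Z) contributes 0 new. Total: 6.

6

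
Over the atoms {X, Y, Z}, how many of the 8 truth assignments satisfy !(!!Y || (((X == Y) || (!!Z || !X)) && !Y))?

1

Initial set: {!(!!Y || (((X == Y) || (!!Z || !X)) && !Y))}.
!(!!Y || (((X == Y) || (!!Z || !X)) && !Y)): α-rule — add !!!Y, !(((X == Y) || (!!Z || !X)) && !Y).
!!!Y: drop double negation, giving !Y.
!(((X == Y) || (!!Z || !X)) && !Y): β-rule — branch into !((X == Y) || (!!Z || !X))  //  !!Y.
  branch 1 (add !((X == Y) || (!!Z || !X))):
    !((X == Y) || (!!Z || !X)): α-rule — add !(X == Y), !(!!Z || !X).
    !(!!Z || !X): α-rule — add !!!Z, !!X.
    !!!Z: drop double negation, giving !Z.
    !(X == Y): β-rule — branch into X, !Y  //  !X, Y.
      branch 1.1 (add X, !Y):
        ○ open, literals {X=1, Y=0, Z=0}.
      branch 1.2 (add !X, Y):
        × closes — contains both X and !X.
  branch 2 (add !!Y):
    × closes — contains both Y and !Y.
2 branches closed, 1 open.
Each open branch fixes some atoms; the unmentioned ones are free. Counting distinct full assignments: branch {X=1, Y=0, Z=0} (none free) contributes 1 new. Total: 1.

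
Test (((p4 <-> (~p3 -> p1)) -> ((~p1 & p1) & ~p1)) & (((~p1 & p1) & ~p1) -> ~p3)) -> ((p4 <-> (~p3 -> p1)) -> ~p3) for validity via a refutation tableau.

Valid

Assume the negation and expand:
Initial set: {F ((((p4 <-> (~p3 -> p1)) -> ((~p1 & p1) & ~p1)) & (((~p1 & p1) & ~p1) -> ~p3)) -> ((p4 <-> (~p3 -> p1)) -> ~p3))}.
F ((((p4 <-> (~p3 -> p1)) -> ((~p1 & p1) & ~p1)) & (((~p1 & p1) & ~p1) -> ~p3)) -> ((p4 <-> (~p3 -> p1)) -> ~p3)): α-rule — add T (((p4 <-> (~p3 -> p1)) -> ((~p1 & p1) & ~p1)) & (((~p1 & p1) & ~p1) -> ~p3)), F ((p4 <-> (~p3 -> p1)) -> ~p3).
T (((p4 <-> (~p3 -> p1)) -> ((~p1 & p1) & ~p1)) & (((~p1 & p1) & ~p1) -> ~p3)): α-rule — add T ((p4 <-> (~p3 -> p1)) -> ((~p1 & p1) & ~p1)), T (((~p1 & p1) & ~p1) -> ~p3).
F ((p4 <-> (~p3 -> p1)) -> ~p3): α-rule — add T (p4 <-> (~p3 -> p1)), F ~p3.
T ((p4 <-> (~p3 -> p1)) -> ((~p1 & p1) & ~p1)): β-rule — branch into F (p4 <-> (~p3 -> p1))  //  T ((~p1 & p1) & ~p1).
  branch 1 (add F (p4 <-> (~p3 -> p1))):
    T (((~p1 & p1) & ~p1) -> ~p3): β-rule — branch into F ((~p1 & p1) & ~p1)  //  T ~p3.
      branch 1.1 (add F ((~p1 & p1) & ~p1)):
        T (p4 <-> (~p3 -> p1)): β-rule — branch into T p4, T (~p3 -> p1)  //  F p4, F (~p3 -> p1).
          branch 1.1.1 (add T p4, T (~p3 -> p1)):
            F (p4 <-> (~p3 -> p1)): β-rule — branch into T p4, F (~p3 -> p1)  //  F p4, T (~p3 -> p1).
              branch 1.1.1.1 (add T p4, F (~p3 -> p1)):
                F (~p3 -> p1): α-rule — add T ~p3, F p1.
                × closes — contains both p3 and ~p3.
              branch 1.1.1.2 (add F p4, T (~p3 -> p1)):
                × closes — contains both p4 and ~p4.
          branch 1.1.2 (add F p4, F (~p3 -> p1)):
            F (~p3 -> p1): α-rule — add T ~p3, F p1.
            × closes — contains both p3 and ~p3.
      branch 1.2 (add T ~p3):
        × closes — contains both p3 and ~p3.
  branch 2 (add T ((~p1 & p1) & ~p1)):
    T ((~p1 & p1) & ~p1): α-rule — add T (~p1 & p1), T ~p1.
    T (~p1 & p1): α-rule — add T ~p1, T p1.
    × closes — contains both p1 and ~p1.
All 5 branches close.
Every branch closed, so the negation is unsatisfiable and the formula is valid.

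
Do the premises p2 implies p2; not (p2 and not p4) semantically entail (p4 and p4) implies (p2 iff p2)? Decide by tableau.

Initial set: {(p2 implies p2); not (p2 and not p4); not ((p4 and p4) implies (p2 iff p2))}.
not ((p4 and p4) implies (p2 iff p2)): α-rule — add (p4 and p4), not (p2 iff p2).
(p4 and p4): α-rule — add p4, p4.
(p2 implies p2): β-rule — branch into not p2  //  p2.
  branch 1 (add not p2):
    not (p2 and not p4): β-rule — branch into not p2  //  not not p4.
      branch 1.1 (add not p2):
        not (p2 iff p2): β-rule — branch into p2, not p2  //  not p2, p2.
          branch 1.1.1 (add p2, not p2):
            × closes — contains both p2 and not p2.
          branch 1.1.2 (add not p2, p2):
            × closes — contains both p2 and not p2.
      branch 1.2 (add not not p4):
        not (p2 iff p2): β-rule — branch into p2, not p2  //  not p2, p2.
          branch 1.2.1 (add p2, not p2):
            × closes — contains both p2 and not p2.
          branch 1.2.2 (add not p2, p2):
            × closes — contains both p2 and not p2.
  branch 2 (add p2):
    not (p2 and not p4): β-rule — branch into not p2  //  not not p4.
      branch 2.1 (add not p2):
        × closes — contains both p2 and not p2.
      branch 2.2 (add not not p4):
        not (p2 iff p2): β-rule — branch into p2, not p2  //  not p2, p2.
          branch 2.2.1 (add p2, not p2):
            × closes — contains both p2 and not p2.
          branch 2.2.2 (add not p2, p2):
            × closes — contains both p2 and not p2.
All 7 branches close.
Every branch closed, so the premises entail the conclusion.

Yes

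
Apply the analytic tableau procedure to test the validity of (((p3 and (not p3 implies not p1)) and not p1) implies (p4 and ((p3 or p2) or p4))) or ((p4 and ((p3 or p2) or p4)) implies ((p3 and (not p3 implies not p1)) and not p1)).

Valid

Assume the negation and expand:
Initial set: {not ((((p3 and (not p3 implies not p1)) and not p1) implies (p4 and ((p3 or p2) or p4))) or ((p4 and ((p3 or p2) or p4)) implies ((p3 and (not p3 implies not p1)) and not p1)))}.
not ((((p3 and (not p3 implies not p1)) and not p1) implies (p4 and ((p3 or p2) or p4))) or ((p4 and ((p3 or p2) or p4)) implies ((p3 and (not p3 implies not p1)) and not p1))): α-rule — add not (((p3 and (not p3 implies not p1)) and not p1) implies (p4 and ((p3 or p2) or p4))), not ((p4 and ((p3 or p2) or p4)) implies ((p3 and (not p3 implies not p1)) and not p1)).
not (((p3 and (not p3 implies not p1)) and not p1) implies (p4 and ((p3 or p2) or p4))): α-rule — add ((p3 and (not p3 implies not p1)) and not p1), not (p4 and ((p3 or p2) or p4)).
not ((p4 and ((p3 or p2) or p4)) implies ((p3 and (not p3 implies not p1)) and not p1)): α-rule — add (p4 and ((p3 or p2) or p4)), not ((p3 and (not p3 implies not p1)) and not p1).
((p3 and (not p3 implies not p1)) and not p1): α-rule — add (p3 and (not p3 implies not p1)), not p1.
(p4 and ((p3 or p2) or p4)): α-rule — add p4, ((p3 or p2) or p4).
(p3 and (not p3 implies not p1)): α-rule — add p3, (not p3 implies not p1).
not (p4 and ((p3 or p2) or p4)): β-rule — branch into not p4  //  not ((p3 or p2) or p4).
  branch 1 (add not p4):
    × closes — contains both p4 and not p4.
  branch 2 (add not ((p3 or p2) or p4)):
    not ((p3 or p2) or p4): α-rule — add not (p3 or p2), not p4.
    × closes — contains both p4 and not p4.
All 2 branches close.
Every branch closed, so the negation is unsatisfiable and the formula is valid.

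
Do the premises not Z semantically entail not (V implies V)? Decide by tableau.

No

Initial set: {not Z; not not (V implies V)}.
not not (V implies V): β-rule — branch into not V  //  V.
  branch 1 (add not V):
    ○ open, literals {V=F, Z=F}.
  branch 2 (add V):
    ○ open, literals {V=T, Z=F}.
0 branches closed, 2 open.
An open branch gives a countermodel: V=F, Z=F (unmentioned atoms arbitrary); the premises hold there but the conclusion fails.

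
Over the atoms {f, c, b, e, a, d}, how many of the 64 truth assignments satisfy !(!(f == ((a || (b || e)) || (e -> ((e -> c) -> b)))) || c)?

16

Initial set: {!(!(f == ((a || (b || e)) || (e -> ((e -> c) -> b)))) || c)}.
!(!(f == ((a || (b || e)) || (e -> ((e -> c) -> b)))) || c): α-rule — add !!(f == ((a || (b || e)) || (e -> ((e -> c) -> b)))), !c.
!!(f == ((a || (b || e)) || (e -> ((e -> c) -> b)))): β-rule — branch into f, ((a || (b || e)) || (e -> ((e -> c) -> b)))  //  !f, !((a || (b || e)) || (e -> ((e -> c) -> b))).
  branch 1 (add f, ((a || (b || e)) || (e -> ((e -> c) -> b)))):
    ((a || (b || e)) || (e -> ((e -> c) -> b))): β-rule — branch into (a || (b || e))  //  (e -> ((e -> c) -> b)).
      branch 1.1 (add (a || (b || e))):
        (a || (b || e)): β-rule — branch into a  //  (b || e).
          branch 1.1.1 (add a):
            ○ open, literals {a=T, c=F, f=T}.
          branch 1.1.2 (add (b || e)):
            (b || e): β-rule — branch into b  //  e.
              branch 1.1.2.1 (add b):
                ○ open, literals {b=T, c=F, f=T}.
              branch 1.1.2.2 (add e):
                ○ open, literals {c=F, e=T, f=T}.
      branch 1.2 (add (e -> ((e -> c) -> b))):
        (e -> ((e -> c) -> b)): β-rule — branch into !e  //  ((e -> c) -> b).
          branch 1.2.1 (add !e):
            ○ open, literals {c=F, e=F, f=T}.
          branch 1.2.2 (add ((e -> c) -> b)):
            ((e -> c) -> b): β-rule — branch into !(e -> c)  //  b.
              branch 1.2.2.1 (add !(e -> c)):
                !(e -> c): α-rule — add e, !c.
                ○ open, literals {c=F, e=T, f=T}.
              branch 1.2.2.2 (add b):
                ○ open, literals {b=T, c=F, f=T}.
  branch 2 (add !f, !((a || (b || e)) || (e -> ((e -> c) -> b)))):
    !((a || (b || e)) || (e -> ((e -> c) -> b))): α-rule — add !(a || (b || e)), !(e -> ((e -> c) -> b)).
    !(a || (b || e)): α-rule — add !a, !(b || e).
    !(e -> ((e -> c) -> b)): α-rule — add e, !((e -> c) -> b).
    !(b || e): α-rule — add !b, !e.
    × closes — contains both e and !e.
1 branch closed, 6 open.
Each open branch fixes some atoms; the unmentioned ones are free. Counting distinct full assignments: branch {a=T, c=F, f=T} (b, e, d) contributes 8 new; branch {b=T, c=F, f=T} (e, a, d) contributes 4 new; branch {c=F, e=T, f=T} (b, a, d) contributes 2 new; branch {c=F, e=F, f=T} (b, a, d) contributes 2 new; branch {c=F, e=T, f=T} (b, a, d) contributes 0 new; branch {b=T, c=F, f=T} (e, a, d) contributes 0 new. Total: 16.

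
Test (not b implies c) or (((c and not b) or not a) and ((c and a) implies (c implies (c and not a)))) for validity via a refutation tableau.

Assume the negation and expand:
Initial set: {F ((not b implies c) or (((c and not b) or not a) and ((c and a) implies (c implies (c and not a)))))}.
F ((not b implies c) or (((c and not b) or not a) and ((c and a) implies (c implies (c and not a))))): α-rule — add F (not b implies c), F (((c and not b) or not a) and ((c and a) implies (c implies (c and not a)))).
F (not b implies c): α-rule — add T not b, F c.
F (((c and not b) or not a) and ((c and a) implies (c implies (c and not a)))): β-rule — branch into F ((c and not b) or not a)  //  F ((c and a) implies (c implies (c and not a))).
  branch 1 (add F ((c and not b) or not a)):
    F ((c and not b) or not a): α-rule — add F (c and not b), F not a.
    F (c and not b): β-rule — branch into F c  //  F not b.
      branch 1.1 (add F c):
        ○ open, literals {a=1, b=0, c=0}.
      branch 1.2 (add F not b):
        × closes — contains both b and not b.
  branch 2 (add F ((c and a) implies (c implies (c and not a)))):
    F ((c and a) implies (c implies (c and not a))): α-rule — add T (c and a), F (c implies (c and not a)).
    T (c and a): α-rule — add T c, T a.
    × closes — contains both c and not c.
2 branches closed, 1 open.
An open branch gives a countermodel: a=1, b=0, c=0 (unmentioned atoms arbitrary); under it the original formula is false.

Not valid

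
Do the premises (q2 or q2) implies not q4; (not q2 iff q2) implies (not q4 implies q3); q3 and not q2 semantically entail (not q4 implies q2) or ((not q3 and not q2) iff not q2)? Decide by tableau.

Initial set: {((q2 or q2) implies not q4); ((not q2 iff q2) implies (not q4 implies q3)); (q3 and not q2); not ((not q4 implies q2) or ((not q3 and not q2) iff not q2))}.
(q3 and not q2): α-rule — add q3, not q2.
not ((not q4 implies q2) or ((not q3 and not q2) iff not q2)): α-rule — add not (not q4 implies q2), not ((not q3 and not q2) iff not q2).
not (not q4 implies q2): α-rule — add not q4, not q2.
((q2 or q2) implies not q4): β-rule — branch into not (q2 or q2)  //  not q4.
  branch 1 (add not (q2 or q2)):
    not (q2 or q2): α-rule — add not q2, not q2.
    ((not q2 iff q2) implies (not q4 implies q3)): β-rule — branch into not (not q2 iff q2)  //  (not q4 implies q3).
      branch 1.1 (add not (not q2 iff q2)):
        not ((not q3 and not q2) iff not q2): β-rule — branch into (not q3 and not q2), not not q2  //  not (not q3 and not q2), not q2.
          branch 1.1.1 (add (not q3 and not q2), not not q2):
            × closes — contains both q2 and not q2.
          branch 1.1.2 (add not (not q3 and not q2), not q2):
            not (not q2 iff q2): β-rule — branch into not q2, not q2  //  not not q2, q2.
              branch 1.1.2.1 (add not q2, not q2):
                not (not q3 and not q2): β-rule — branch into not not q3  //  not not q2.
                  branch 1.1.2.1.1 (add not not q3):
                    ○ open, literals {q2=F, q3=T, q4=F}.
                  branch 1.1.2.1.2 (add not not q2):
                    × closes — contains both q2 and not q2.
              branch 1.1.2.2 (add not not q2, q2):
                × closes — contains both q2 and not q2.
      branch 1.2 (add (not q4 implies q3)):
        not ((not q3 and not q2) iff not q2): β-rule — branch into (not q3 and not q2), not not q2  //  not (not q3 and not q2), not q2.
          branch 1.2.1 (add (not q3 and not q2), not not q2):
            × closes — contains both q2 and not q2.
          branch 1.2.2 (add not (not q3 and not q2), not q2):
            (not q4 implies q3): β-rule — branch into not not q4  //  q3.
              branch 1.2.2.1 (add not not q4):
                × closes — contains both q4 and not q4.
              branch 1.2.2.2 (add q3):
                not (not q3 and not q2): β-rule — branch into not not q3  //  not not q2.
                  branch 1.2.2.2.1 (add not not q3):
                    ○ open, literals {q2=F, q3=T, q4=F}.
                  branch 1.2.2.2.2 (add not not q2):
                    × closes — contains both q2 and not q2.
  branch 2 (add not q4):
    ((not q2 iff q2) implies (not q4 implies q3)): β-rule — branch into not (not q2 iff q2)  //  (not q4 implies q3).
      branch 2.1 (add not (not q2 iff q2)):
        not ((not q3 and not q2) iff not q2): β-rule — branch into (not q3 and not q2), not not q2  //  not (not q3 and not q2), not q2.
          branch 2.1.1 (add (not q3 and not q2), not not q2):
            × closes — contains both q2 and not q2.
          branch 2.1.2 (add not (not q3 and not q2), not q2):
            not (not q2 iff q2): β-rule — branch into not q2, not q2  //  not not q2, q2.
              branch 2.1.2.1 (add not q2, not q2):
                not (not q3 and not q2): β-rule — branch into not not q3  //  not not q2.
                  branch 2.1.2.1.1 (add not not q3):
                    ○ open, literals {q2=F, q3=T, q4=F}.
                  branch 2.1.2.1.2 (add not not q2):
                    × closes — contains both q2 and not q2.
              branch 2.1.2.2 (add not not q2, q2):
                × closes — contains both q2 and not q2.
      branch 2.2 (add (not q4 implies q3)):
        not ((not q3 and not q2) iff not q2): β-rule — branch into (not q3 and not q2), not not q2  //  not (not q3 and not q2), not q2.
          branch 2.2.1 (add (not q3 and not q2), not not q2):
            × closes — contains both q2 and not q2.
          branch 2.2.2 (add not (not q3 and not q2), not q2):
            (not q4 implies q3): β-rule — branch into not not q4  //  q3.
              branch 2.2.2.1 (add not not q4):
                × closes — contains both q4 and not q4.
              branch 2.2.2.2 (add q3):
                not (not q3 and not q2): β-rule — branch into not not q3  //  not not q2.
                  branch 2.2.2.2.1 (add not not q3):
                    ○ open, literals {q2=F, q3=T, q4=F}.
                  branch 2.2.2.2.2 (add not not q2):
                    × closes — contains both q2 and not q2.
12 branches closed, 4 open.
An open branch gives a countermodel: q2=F, q3=T, q4=F (unmentioned atoms arbitrary); the premises hold there but the conclusion fails.

No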